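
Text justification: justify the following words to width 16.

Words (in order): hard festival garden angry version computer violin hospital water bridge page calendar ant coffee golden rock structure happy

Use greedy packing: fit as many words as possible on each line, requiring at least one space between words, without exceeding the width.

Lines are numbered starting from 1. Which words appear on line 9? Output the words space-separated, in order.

Answer: structure happy

Derivation:
Line 1: ['hard', 'festival'] (min_width=13, slack=3)
Line 2: ['garden', 'angry'] (min_width=12, slack=4)
Line 3: ['version', 'computer'] (min_width=16, slack=0)
Line 4: ['violin', 'hospital'] (min_width=15, slack=1)
Line 5: ['water', 'bridge'] (min_width=12, slack=4)
Line 6: ['page', 'calendar'] (min_width=13, slack=3)
Line 7: ['ant', 'coffee'] (min_width=10, slack=6)
Line 8: ['golden', 'rock'] (min_width=11, slack=5)
Line 9: ['structure', 'happy'] (min_width=15, slack=1)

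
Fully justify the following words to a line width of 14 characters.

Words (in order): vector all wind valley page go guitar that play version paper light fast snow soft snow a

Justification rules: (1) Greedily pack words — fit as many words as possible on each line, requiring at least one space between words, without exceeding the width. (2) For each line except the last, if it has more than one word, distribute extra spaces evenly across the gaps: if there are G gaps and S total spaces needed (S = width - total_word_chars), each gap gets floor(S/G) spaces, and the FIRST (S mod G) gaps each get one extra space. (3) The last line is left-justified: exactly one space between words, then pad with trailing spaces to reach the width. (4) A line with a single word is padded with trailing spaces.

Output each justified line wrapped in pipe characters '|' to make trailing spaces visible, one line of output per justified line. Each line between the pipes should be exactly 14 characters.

Answer: |vector     all|
|wind    valley|
|page go guitar|
|that      play|
|version  paper|
|light     fast|
|snow soft snow|
|a             |

Derivation:
Line 1: ['vector', 'all'] (min_width=10, slack=4)
Line 2: ['wind', 'valley'] (min_width=11, slack=3)
Line 3: ['page', 'go', 'guitar'] (min_width=14, slack=0)
Line 4: ['that', 'play'] (min_width=9, slack=5)
Line 5: ['version', 'paper'] (min_width=13, slack=1)
Line 6: ['light', 'fast'] (min_width=10, slack=4)
Line 7: ['snow', 'soft', 'snow'] (min_width=14, slack=0)
Line 8: ['a'] (min_width=1, slack=13)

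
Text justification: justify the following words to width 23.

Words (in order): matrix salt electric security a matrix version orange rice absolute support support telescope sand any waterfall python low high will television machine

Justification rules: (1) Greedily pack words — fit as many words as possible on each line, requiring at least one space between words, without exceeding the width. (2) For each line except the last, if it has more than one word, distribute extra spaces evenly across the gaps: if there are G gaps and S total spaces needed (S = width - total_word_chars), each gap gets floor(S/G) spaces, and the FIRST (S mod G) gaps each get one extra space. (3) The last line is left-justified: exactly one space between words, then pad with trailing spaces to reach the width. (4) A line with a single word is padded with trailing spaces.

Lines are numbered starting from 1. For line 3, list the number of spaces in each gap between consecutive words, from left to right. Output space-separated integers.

Answer: 3 3

Derivation:
Line 1: ['matrix', 'salt', 'electric'] (min_width=20, slack=3)
Line 2: ['security', 'a', 'matrix'] (min_width=17, slack=6)
Line 3: ['version', 'orange', 'rice'] (min_width=19, slack=4)
Line 4: ['absolute', 'support'] (min_width=16, slack=7)
Line 5: ['support', 'telescope', 'sand'] (min_width=22, slack=1)
Line 6: ['any', 'waterfall', 'python'] (min_width=20, slack=3)
Line 7: ['low', 'high', 'will'] (min_width=13, slack=10)
Line 8: ['television', 'machine'] (min_width=18, slack=5)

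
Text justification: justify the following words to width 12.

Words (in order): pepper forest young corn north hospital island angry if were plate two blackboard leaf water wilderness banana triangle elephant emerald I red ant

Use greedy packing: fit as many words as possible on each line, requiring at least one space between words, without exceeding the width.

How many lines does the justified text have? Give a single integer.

Answer: 15

Derivation:
Line 1: ['pepper'] (min_width=6, slack=6)
Line 2: ['forest', 'young'] (min_width=12, slack=0)
Line 3: ['corn', 'north'] (min_width=10, slack=2)
Line 4: ['hospital'] (min_width=8, slack=4)
Line 5: ['island', 'angry'] (min_width=12, slack=0)
Line 6: ['if', 'were'] (min_width=7, slack=5)
Line 7: ['plate', 'two'] (min_width=9, slack=3)
Line 8: ['blackboard'] (min_width=10, slack=2)
Line 9: ['leaf', 'water'] (min_width=10, slack=2)
Line 10: ['wilderness'] (min_width=10, slack=2)
Line 11: ['banana'] (min_width=6, slack=6)
Line 12: ['triangle'] (min_width=8, slack=4)
Line 13: ['elephant'] (min_width=8, slack=4)
Line 14: ['emerald', 'I'] (min_width=9, slack=3)
Line 15: ['red', 'ant'] (min_width=7, slack=5)
Total lines: 15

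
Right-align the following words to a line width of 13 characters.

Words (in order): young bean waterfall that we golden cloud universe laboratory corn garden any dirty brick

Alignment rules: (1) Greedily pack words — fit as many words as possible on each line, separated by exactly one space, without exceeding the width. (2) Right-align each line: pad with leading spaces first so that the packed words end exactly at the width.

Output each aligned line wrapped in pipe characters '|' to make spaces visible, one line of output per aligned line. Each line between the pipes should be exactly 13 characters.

Line 1: ['young', 'bean'] (min_width=10, slack=3)
Line 2: ['waterfall'] (min_width=9, slack=4)
Line 3: ['that', 'we'] (min_width=7, slack=6)
Line 4: ['golden', 'cloud'] (min_width=12, slack=1)
Line 5: ['universe'] (min_width=8, slack=5)
Line 6: ['laboratory'] (min_width=10, slack=3)
Line 7: ['corn', 'garden'] (min_width=11, slack=2)
Line 8: ['any', 'dirty'] (min_width=9, slack=4)
Line 9: ['brick'] (min_width=5, slack=8)

Answer: |   young bean|
|    waterfall|
|      that we|
| golden cloud|
|     universe|
|   laboratory|
|  corn garden|
|    any dirty|
|        brick|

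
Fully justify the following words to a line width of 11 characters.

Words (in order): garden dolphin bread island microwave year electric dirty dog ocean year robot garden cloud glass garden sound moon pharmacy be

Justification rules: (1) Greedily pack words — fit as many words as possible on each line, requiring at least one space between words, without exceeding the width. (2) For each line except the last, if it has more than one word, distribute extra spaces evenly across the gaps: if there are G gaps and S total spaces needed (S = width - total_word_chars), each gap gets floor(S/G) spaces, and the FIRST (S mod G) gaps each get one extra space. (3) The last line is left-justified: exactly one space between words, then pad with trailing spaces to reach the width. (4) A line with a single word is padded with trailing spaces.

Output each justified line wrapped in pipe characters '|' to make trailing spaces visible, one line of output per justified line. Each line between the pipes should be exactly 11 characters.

Line 1: ['garden'] (min_width=6, slack=5)
Line 2: ['dolphin'] (min_width=7, slack=4)
Line 3: ['bread'] (min_width=5, slack=6)
Line 4: ['island'] (min_width=6, slack=5)
Line 5: ['microwave'] (min_width=9, slack=2)
Line 6: ['year'] (min_width=4, slack=7)
Line 7: ['electric'] (min_width=8, slack=3)
Line 8: ['dirty', 'dog'] (min_width=9, slack=2)
Line 9: ['ocean', 'year'] (min_width=10, slack=1)
Line 10: ['robot'] (min_width=5, slack=6)
Line 11: ['garden'] (min_width=6, slack=5)
Line 12: ['cloud', 'glass'] (min_width=11, slack=0)
Line 13: ['garden'] (min_width=6, slack=5)
Line 14: ['sound', 'moon'] (min_width=10, slack=1)
Line 15: ['pharmacy', 'be'] (min_width=11, slack=0)

Answer: |garden     |
|dolphin    |
|bread      |
|island     |
|microwave  |
|year       |
|electric   |
|dirty   dog|
|ocean  year|
|robot      |
|garden     |
|cloud glass|
|garden     |
|sound  moon|
|pharmacy be|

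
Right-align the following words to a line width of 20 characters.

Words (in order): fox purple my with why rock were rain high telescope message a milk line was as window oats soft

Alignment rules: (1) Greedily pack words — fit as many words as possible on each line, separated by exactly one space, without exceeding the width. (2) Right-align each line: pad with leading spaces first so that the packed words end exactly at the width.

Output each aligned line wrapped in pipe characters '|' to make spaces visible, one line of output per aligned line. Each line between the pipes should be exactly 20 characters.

Line 1: ['fox', 'purple', 'my', 'with'] (min_width=18, slack=2)
Line 2: ['why', 'rock', 'were', 'rain'] (min_width=18, slack=2)
Line 3: ['high', 'telescope'] (min_width=14, slack=6)
Line 4: ['message', 'a', 'milk', 'line'] (min_width=19, slack=1)
Line 5: ['was', 'as', 'window', 'oats'] (min_width=18, slack=2)
Line 6: ['soft'] (min_width=4, slack=16)

Answer: |  fox purple my with|
|  why rock were rain|
|      high telescope|
| message a milk line|
|  was as window oats|
|                soft|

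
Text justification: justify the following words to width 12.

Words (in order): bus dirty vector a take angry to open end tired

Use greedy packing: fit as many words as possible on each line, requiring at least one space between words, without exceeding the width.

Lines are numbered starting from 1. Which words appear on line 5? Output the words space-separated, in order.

Line 1: ['bus', 'dirty'] (min_width=9, slack=3)
Line 2: ['vector', 'a'] (min_width=8, slack=4)
Line 3: ['take', 'angry'] (min_width=10, slack=2)
Line 4: ['to', 'open', 'end'] (min_width=11, slack=1)
Line 5: ['tired'] (min_width=5, slack=7)

Answer: tired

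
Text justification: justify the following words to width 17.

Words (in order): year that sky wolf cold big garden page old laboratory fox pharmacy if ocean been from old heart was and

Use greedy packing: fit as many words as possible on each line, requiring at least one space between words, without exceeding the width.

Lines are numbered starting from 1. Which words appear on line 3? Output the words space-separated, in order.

Line 1: ['year', 'that', 'sky'] (min_width=13, slack=4)
Line 2: ['wolf', 'cold', 'big'] (min_width=13, slack=4)
Line 3: ['garden', 'page', 'old'] (min_width=15, slack=2)
Line 4: ['laboratory', 'fox'] (min_width=14, slack=3)
Line 5: ['pharmacy', 'if', 'ocean'] (min_width=17, slack=0)
Line 6: ['been', 'from', 'old'] (min_width=13, slack=4)
Line 7: ['heart', 'was', 'and'] (min_width=13, slack=4)

Answer: garden page old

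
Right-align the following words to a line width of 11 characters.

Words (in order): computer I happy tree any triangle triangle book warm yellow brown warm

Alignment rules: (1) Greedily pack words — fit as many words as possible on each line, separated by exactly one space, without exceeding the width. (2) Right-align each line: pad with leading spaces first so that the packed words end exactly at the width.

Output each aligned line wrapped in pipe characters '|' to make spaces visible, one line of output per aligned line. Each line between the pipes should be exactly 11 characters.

Answer: | computer I|
| happy tree|
|        any|
|   triangle|
|   triangle|
|  book warm|
|     yellow|
| brown warm|

Derivation:
Line 1: ['computer', 'I'] (min_width=10, slack=1)
Line 2: ['happy', 'tree'] (min_width=10, slack=1)
Line 3: ['any'] (min_width=3, slack=8)
Line 4: ['triangle'] (min_width=8, slack=3)
Line 5: ['triangle'] (min_width=8, slack=3)
Line 6: ['book', 'warm'] (min_width=9, slack=2)
Line 7: ['yellow'] (min_width=6, slack=5)
Line 8: ['brown', 'warm'] (min_width=10, slack=1)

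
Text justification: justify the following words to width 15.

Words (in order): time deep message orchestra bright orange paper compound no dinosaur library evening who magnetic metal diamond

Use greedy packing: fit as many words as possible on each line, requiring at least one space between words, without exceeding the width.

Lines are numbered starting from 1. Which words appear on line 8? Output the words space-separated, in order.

Answer: who magnetic

Derivation:
Line 1: ['time', 'deep'] (min_width=9, slack=6)
Line 2: ['message'] (min_width=7, slack=8)
Line 3: ['orchestra'] (min_width=9, slack=6)
Line 4: ['bright', 'orange'] (min_width=13, slack=2)
Line 5: ['paper', 'compound'] (min_width=14, slack=1)
Line 6: ['no', 'dinosaur'] (min_width=11, slack=4)
Line 7: ['library', 'evening'] (min_width=15, slack=0)
Line 8: ['who', 'magnetic'] (min_width=12, slack=3)
Line 9: ['metal', 'diamond'] (min_width=13, slack=2)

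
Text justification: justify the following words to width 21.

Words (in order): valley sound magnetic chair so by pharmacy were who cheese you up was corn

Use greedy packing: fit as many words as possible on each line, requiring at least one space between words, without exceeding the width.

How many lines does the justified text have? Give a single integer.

Line 1: ['valley', 'sound', 'magnetic'] (min_width=21, slack=0)
Line 2: ['chair', 'so', 'by', 'pharmacy'] (min_width=20, slack=1)
Line 3: ['were', 'who', 'cheese', 'you'] (min_width=19, slack=2)
Line 4: ['up', 'was', 'corn'] (min_width=11, slack=10)
Total lines: 4

Answer: 4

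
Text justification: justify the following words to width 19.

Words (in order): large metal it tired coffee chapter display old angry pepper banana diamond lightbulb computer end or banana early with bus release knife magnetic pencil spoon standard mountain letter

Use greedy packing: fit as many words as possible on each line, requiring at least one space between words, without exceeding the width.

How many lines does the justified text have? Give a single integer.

Answer: 11

Derivation:
Line 1: ['large', 'metal', 'it'] (min_width=14, slack=5)
Line 2: ['tired', 'coffee'] (min_width=12, slack=7)
Line 3: ['chapter', 'display', 'old'] (min_width=19, slack=0)
Line 4: ['angry', 'pepper', 'banana'] (min_width=19, slack=0)
Line 5: ['diamond', 'lightbulb'] (min_width=17, slack=2)
Line 6: ['computer', 'end', 'or'] (min_width=15, slack=4)
Line 7: ['banana', 'early', 'with'] (min_width=17, slack=2)
Line 8: ['bus', 'release', 'knife'] (min_width=17, slack=2)
Line 9: ['magnetic', 'pencil'] (min_width=15, slack=4)
Line 10: ['spoon', 'standard'] (min_width=14, slack=5)
Line 11: ['mountain', 'letter'] (min_width=15, slack=4)
Total lines: 11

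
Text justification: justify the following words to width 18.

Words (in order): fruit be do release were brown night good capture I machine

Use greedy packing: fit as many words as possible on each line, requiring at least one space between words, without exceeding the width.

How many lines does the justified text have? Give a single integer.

Answer: 4

Derivation:
Line 1: ['fruit', 'be', 'do'] (min_width=11, slack=7)
Line 2: ['release', 'were', 'brown'] (min_width=18, slack=0)
Line 3: ['night', 'good', 'capture'] (min_width=18, slack=0)
Line 4: ['I', 'machine'] (min_width=9, slack=9)
Total lines: 4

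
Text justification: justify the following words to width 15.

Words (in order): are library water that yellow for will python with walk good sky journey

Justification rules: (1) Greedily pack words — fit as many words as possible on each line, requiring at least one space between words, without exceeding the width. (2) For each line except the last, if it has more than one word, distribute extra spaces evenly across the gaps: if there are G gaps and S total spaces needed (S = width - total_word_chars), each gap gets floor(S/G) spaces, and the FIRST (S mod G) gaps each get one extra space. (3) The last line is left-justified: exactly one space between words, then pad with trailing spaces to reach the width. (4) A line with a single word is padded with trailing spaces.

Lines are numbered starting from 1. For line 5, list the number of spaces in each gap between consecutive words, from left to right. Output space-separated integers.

Answer: 2 2

Derivation:
Line 1: ['are', 'library'] (min_width=11, slack=4)
Line 2: ['water', 'that'] (min_width=10, slack=5)
Line 3: ['yellow', 'for', 'will'] (min_width=15, slack=0)
Line 4: ['python', 'with'] (min_width=11, slack=4)
Line 5: ['walk', 'good', 'sky'] (min_width=13, slack=2)
Line 6: ['journey'] (min_width=7, slack=8)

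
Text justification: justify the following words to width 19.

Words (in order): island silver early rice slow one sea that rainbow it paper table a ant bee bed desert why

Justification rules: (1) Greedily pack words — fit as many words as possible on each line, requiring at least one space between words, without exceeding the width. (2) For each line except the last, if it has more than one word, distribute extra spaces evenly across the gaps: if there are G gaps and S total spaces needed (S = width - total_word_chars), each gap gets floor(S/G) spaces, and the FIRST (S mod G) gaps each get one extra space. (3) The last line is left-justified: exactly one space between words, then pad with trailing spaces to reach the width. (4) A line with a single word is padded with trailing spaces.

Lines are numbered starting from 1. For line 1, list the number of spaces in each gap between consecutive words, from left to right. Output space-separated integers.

Line 1: ['island', 'silver', 'early'] (min_width=19, slack=0)
Line 2: ['rice', 'slow', 'one', 'sea'] (min_width=17, slack=2)
Line 3: ['that', 'rainbow', 'it'] (min_width=15, slack=4)
Line 4: ['paper', 'table', 'a', 'ant'] (min_width=17, slack=2)
Line 5: ['bee', 'bed', 'desert', 'why'] (min_width=18, slack=1)

Answer: 1 1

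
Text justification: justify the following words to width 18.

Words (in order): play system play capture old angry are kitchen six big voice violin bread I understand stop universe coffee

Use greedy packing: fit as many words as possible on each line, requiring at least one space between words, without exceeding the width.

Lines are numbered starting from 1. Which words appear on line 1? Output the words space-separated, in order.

Answer: play system play

Derivation:
Line 1: ['play', 'system', 'play'] (min_width=16, slack=2)
Line 2: ['capture', 'old', 'angry'] (min_width=17, slack=1)
Line 3: ['are', 'kitchen', 'six'] (min_width=15, slack=3)
Line 4: ['big', 'voice', 'violin'] (min_width=16, slack=2)
Line 5: ['bread', 'I', 'understand'] (min_width=18, slack=0)
Line 6: ['stop', 'universe'] (min_width=13, slack=5)
Line 7: ['coffee'] (min_width=6, slack=12)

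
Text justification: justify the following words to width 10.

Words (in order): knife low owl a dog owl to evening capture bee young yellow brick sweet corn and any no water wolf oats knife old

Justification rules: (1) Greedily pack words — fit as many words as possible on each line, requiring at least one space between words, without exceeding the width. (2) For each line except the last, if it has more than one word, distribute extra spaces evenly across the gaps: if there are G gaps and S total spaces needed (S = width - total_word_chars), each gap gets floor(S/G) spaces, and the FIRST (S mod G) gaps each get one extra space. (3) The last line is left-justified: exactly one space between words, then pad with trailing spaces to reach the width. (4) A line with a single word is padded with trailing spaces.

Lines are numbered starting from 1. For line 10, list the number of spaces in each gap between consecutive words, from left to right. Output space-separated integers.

Answer: 1 1

Derivation:
Line 1: ['knife', 'low'] (min_width=9, slack=1)
Line 2: ['owl', 'a', 'dog'] (min_width=9, slack=1)
Line 3: ['owl', 'to'] (min_width=6, slack=4)
Line 4: ['evening'] (min_width=7, slack=3)
Line 5: ['capture'] (min_width=7, slack=3)
Line 6: ['bee', 'young'] (min_width=9, slack=1)
Line 7: ['yellow'] (min_width=6, slack=4)
Line 8: ['brick'] (min_width=5, slack=5)
Line 9: ['sweet', 'corn'] (min_width=10, slack=0)
Line 10: ['and', 'any', 'no'] (min_width=10, slack=0)
Line 11: ['water', 'wolf'] (min_width=10, slack=0)
Line 12: ['oats', 'knife'] (min_width=10, slack=0)
Line 13: ['old'] (min_width=3, slack=7)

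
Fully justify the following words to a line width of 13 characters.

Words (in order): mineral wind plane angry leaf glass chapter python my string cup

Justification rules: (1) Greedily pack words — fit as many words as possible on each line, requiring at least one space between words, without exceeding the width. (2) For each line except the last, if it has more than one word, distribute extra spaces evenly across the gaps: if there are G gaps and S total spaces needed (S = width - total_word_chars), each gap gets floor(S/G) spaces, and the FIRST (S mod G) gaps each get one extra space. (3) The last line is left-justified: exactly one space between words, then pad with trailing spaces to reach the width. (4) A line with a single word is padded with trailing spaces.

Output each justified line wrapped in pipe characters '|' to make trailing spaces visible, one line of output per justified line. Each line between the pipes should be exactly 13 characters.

Answer: |mineral  wind|
|plane   angry|
|leaf    glass|
|chapter      |
|python     my|
|string cup   |

Derivation:
Line 1: ['mineral', 'wind'] (min_width=12, slack=1)
Line 2: ['plane', 'angry'] (min_width=11, slack=2)
Line 3: ['leaf', 'glass'] (min_width=10, slack=3)
Line 4: ['chapter'] (min_width=7, slack=6)
Line 5: ['python', 'my'] (min_width=9, slack=4)
Line 6: ['string', 'cup'] (min_width=10, slack=3)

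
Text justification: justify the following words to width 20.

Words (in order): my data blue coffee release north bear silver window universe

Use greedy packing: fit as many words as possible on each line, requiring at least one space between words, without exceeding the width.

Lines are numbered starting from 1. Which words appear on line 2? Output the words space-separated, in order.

Line 1: ['my', 'data', 'blue', 'coffee'] (min_width=19, slack=1)
Line 2: ['release', 'north', 'bear'] (min_width=18, slack=2)
Line 3: ['silver', 'window'] (min_width=13, slack=7)
Line 4: ['universe'] (min_width=8, slack=12)

Answer: release north bear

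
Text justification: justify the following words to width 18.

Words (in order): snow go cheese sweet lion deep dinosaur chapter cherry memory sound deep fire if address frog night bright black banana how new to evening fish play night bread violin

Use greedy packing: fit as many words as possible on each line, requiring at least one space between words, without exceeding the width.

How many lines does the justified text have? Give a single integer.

Answer: 10

Derivation:
Line 1: ['snow', 'go', 'cheese'] (min_width=14, slack=4)
Line 2: ['sweet', 'lion', 'deep'] (min_width=15, slack=3)
Line 3: ['dinosaur', 'chapter'] (min_width=16, slack=2)
Line 4: ['cherry', 'memory'] (min_width=13, slack=5)
Line 5: ['sound', 'deep', 'fire', 'if'] (min_width=18, slack=0)
Line 6: ['address', 'frog', 'night'] (min_width=18, slack=0)
Line 7: ['bright', 'black'] (min_width=12, slack=6)
Line 8: ['banana', 'how', 'new', 'to'] (min_width=17, slack=1)
Line 9: ['evening', 'fish', 'play'] (min_width=17, slack=1)
Line 10: ['night', 'bread', 'violin'] (min_width=18, slack=0)
Total lines: 10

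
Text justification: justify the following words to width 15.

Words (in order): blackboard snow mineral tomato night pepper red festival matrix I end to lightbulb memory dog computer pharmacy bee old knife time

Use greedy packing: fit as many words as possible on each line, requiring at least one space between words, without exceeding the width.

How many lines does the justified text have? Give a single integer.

Answer: 10

Derivation:
Line 1: ['blackboard', 'snow'] (min_width=15, slack=0)
Line 2: ['mineral', 'tomato'] (min_width=14, slack=1)
Line 3: ['night', 'pepper'] (min_width=12, slack=3)
Line 4: ['red', 'festival'] (min_width=12, slack=3)
Line 5: ['matrix', 'I', 'end', 'to'] (min_width=15, slack=0)
Line 6: ['lightbulb'] (min_width=9, slack=6)
Line 7: ['memory', 'dog'] (min_width=10, slack=5)
Line 8: ['computer'] (min_width=8, slack=7)
Line 9: ['pharmacy', 'bee'] (min_width=12, slack=3)
Line 10: ['old', 'knife', 'time'] (min_width=14, slack=1)
Total lines: 10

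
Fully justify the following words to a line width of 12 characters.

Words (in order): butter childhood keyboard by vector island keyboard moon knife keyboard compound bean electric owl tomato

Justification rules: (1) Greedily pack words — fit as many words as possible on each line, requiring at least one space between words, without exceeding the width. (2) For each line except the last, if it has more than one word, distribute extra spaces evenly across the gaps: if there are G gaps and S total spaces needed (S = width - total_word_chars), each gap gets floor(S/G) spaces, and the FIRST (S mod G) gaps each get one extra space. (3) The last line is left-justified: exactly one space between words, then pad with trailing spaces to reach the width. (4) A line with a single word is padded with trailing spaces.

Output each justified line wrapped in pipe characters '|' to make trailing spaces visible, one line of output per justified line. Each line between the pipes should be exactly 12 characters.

Answer: |butter      |
|childhood   |
|keyboard  by|
|vector      |
|island      |
|keyboard    |
|moon   knife|
|keyboard    |
|compound    |
|bean        |
|electric owl|
|tomato      |

Derivation:
Line 1: ['butter'] (min_width=6, slack=6)
Line 2: ['childhood'] (min_width=9, slack=3)
Line 3: ['keyboard', 'by'] (min_width=11, slack=1)
Line 4: ['vector'] (min_width=6, slack=6)
Line 5: ['island'] (min_width=6, slack=6)
Line 6: ['keyboard'] (min_width=8, slack=4)
Line 7: ['moon', 'knife'] (min_width=10, slack=2)
Line 8: ['keyboard'] (min_width=8, slack=4)
Line 9: ['compound'] (min_width=8, slack=4)
Line 10: ['bean'] (min_width=4, slack=8)
Line 11: ['electric', 'owl'] (min_width=12, slack=0)
Line 12: ['tomato'] (min_width=6, slack=6)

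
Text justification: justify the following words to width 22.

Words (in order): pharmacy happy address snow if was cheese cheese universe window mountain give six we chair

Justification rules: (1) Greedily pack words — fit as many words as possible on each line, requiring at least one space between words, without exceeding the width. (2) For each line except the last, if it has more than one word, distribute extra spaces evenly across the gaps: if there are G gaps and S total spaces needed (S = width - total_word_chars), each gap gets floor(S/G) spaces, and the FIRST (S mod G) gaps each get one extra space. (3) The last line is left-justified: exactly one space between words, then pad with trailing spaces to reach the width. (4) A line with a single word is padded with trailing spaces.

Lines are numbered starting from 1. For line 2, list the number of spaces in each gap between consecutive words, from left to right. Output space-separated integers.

Answer: 3 2 2

Derivation:
Line 1: ['pharmacy', 'happy', 'address'] (min_width=22, slack=0)
Line 2: ['snow', 'if', 'was', 'cheese'] (min_width=18, slack=4)
Line 3: ['cheese', 'universe', 'window'] (min_width=22, slack=0)
Line 4: ['mountain', 'give', 'six', 'we'] (min_width=20, slack=2)
Line 5: ['chair'] (min_width=5, slack=17)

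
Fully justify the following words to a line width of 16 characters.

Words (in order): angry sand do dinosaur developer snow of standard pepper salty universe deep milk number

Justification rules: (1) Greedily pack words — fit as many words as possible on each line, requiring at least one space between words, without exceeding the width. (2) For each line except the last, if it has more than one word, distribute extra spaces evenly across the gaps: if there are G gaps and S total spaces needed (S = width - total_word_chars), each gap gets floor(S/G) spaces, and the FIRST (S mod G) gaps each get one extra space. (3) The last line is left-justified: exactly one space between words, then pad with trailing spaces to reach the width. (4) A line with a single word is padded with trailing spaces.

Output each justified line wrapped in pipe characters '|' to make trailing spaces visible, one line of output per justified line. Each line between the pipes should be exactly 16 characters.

Line 1: ['angry', 'sand', 'do'] (min_width=13, slack=3)
Line 2: ['dinosaur'] (min_width=8, slack=8)
Line 3: ['developer', 'snow'] (min_width=14, slack=2)
Line 4: ['of', 'standard'] (min_width=11, slack=5)
Line 5: ['pepper', 'salty'] (min_width=12, slack=4)
Line 6: ['universe', 'deep'] (min_width=13, slack=3)
Line 7: ['milk', 'number'] (min_width=11, slack=5)

Answer: |angry   sand  do|
|dinosaur        |
|developer   snow|
|of      standard|
|pepper     salty|
|universe    deep|
|milk number     |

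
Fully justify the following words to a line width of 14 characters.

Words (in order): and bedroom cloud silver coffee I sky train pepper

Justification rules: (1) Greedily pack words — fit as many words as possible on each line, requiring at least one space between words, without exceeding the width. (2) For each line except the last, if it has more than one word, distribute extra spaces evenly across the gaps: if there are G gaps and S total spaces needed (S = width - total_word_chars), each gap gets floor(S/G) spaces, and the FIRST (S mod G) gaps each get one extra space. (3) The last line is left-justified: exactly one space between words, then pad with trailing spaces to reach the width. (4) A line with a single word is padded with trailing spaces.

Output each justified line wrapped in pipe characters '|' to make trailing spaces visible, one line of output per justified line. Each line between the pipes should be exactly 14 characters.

Answer: |and    bedroom|
|cloud   silver|
|coffee  I  sky|
|train pepper  |

Derivation:
Line 1: ['and', 'bedroom'] (min_width=11, slack=3)
Line 2: ['cloud', 'silver'] (min_width=12, slack=2)
Line 3: ['coffee', 'I', 'sky'] (min_width=12, slack=2)
Line 4: ['train', 'pepper'] (min_width=12, slack=2)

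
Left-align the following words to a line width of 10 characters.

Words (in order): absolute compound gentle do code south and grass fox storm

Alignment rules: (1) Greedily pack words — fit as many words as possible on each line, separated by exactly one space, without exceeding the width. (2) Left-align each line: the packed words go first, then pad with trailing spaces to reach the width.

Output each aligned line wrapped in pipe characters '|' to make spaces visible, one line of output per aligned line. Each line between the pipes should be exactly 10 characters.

Line 1: ['absolute'] (min_width=8, slack=2)
Line 2: ['compound'] (min_width=8, slack=2)
Line 3: ['gentle', 'do'] (min_width=9, slack=1)
Line 4: ['code', 'south'] (min_width=10, slack=0)
Line 5: ['and', 'grass'] (min_width=9, slack=1)
Line 6: ['fox', 'storm'] (min_width=9, slack=1)

Answer: |absolute  |
|compound  |
|gentle do |
|code south|
|and grass |
|fox storm |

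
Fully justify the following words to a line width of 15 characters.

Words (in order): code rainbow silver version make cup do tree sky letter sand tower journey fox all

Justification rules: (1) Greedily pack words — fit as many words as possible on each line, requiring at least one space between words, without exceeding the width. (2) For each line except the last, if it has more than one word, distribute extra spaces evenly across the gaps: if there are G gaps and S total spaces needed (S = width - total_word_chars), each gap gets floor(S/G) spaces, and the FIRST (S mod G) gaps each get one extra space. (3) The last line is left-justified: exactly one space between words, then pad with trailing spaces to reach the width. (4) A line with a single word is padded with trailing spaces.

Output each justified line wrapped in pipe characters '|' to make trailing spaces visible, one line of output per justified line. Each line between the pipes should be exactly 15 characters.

Line 1: ['code', 'rainbow'] (min_width=12, slack=3)
Line 2: ['silver', 'version'] (min_width=14, slack=1)
Line 3: ['make', 'cup', 'do'] (min_width=11, slack=4)
Line 4: ['tree', 'sky', 'letter'] (min_width=15, slack=0)
Line 5: ['sand', 'tower'] (min_width=10, slack=5)
Line 6: ['journey', 'fox', 'all'] (min_width=15, slack=0)

Answer: |code    rainbow|
|silver  version|
|make   cup   do|
|tree sky letter|
|sand      tower|
|journey fox all|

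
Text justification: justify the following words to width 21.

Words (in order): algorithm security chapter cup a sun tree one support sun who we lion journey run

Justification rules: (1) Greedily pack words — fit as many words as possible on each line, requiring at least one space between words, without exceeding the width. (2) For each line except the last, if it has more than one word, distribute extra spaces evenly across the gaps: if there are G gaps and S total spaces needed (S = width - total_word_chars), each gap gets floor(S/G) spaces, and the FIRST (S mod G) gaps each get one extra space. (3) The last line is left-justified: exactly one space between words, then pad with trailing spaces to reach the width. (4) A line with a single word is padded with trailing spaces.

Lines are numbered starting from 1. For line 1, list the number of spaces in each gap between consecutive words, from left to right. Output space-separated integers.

Line 1: ['algorithm', 'security'] (min_width=18, slack=3)
Line 2: ['chapter', 'cup', 'a', 'sun'] (min_width=17, slack=4)
Line 3: ['tree', 'one', 'support', 'sun'] (min_width=20, slack=1)
Line 4: ['who', 'we', 'lion', 'journey'] (min_width=19, slack=2)
Line 5: ['run'] (min_width=3, slack=18)

Answer: 4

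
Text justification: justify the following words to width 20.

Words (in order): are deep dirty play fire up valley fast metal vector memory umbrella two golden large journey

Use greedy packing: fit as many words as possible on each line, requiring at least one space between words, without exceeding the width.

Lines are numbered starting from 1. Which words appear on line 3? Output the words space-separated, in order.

Line 1: ['are', 'deep', 'dirty', 'play'] (min_width=19, slack=1)
Line 2: ['fire', 'up', 'valley', 'fast'] (min_width=19, slack=1)
Line 3: ['metal', 'vector', 'memory'] (min_width=19, slack=1)
Line 4: ['umbrella', 'two', 'golden'] (min_width=19, slack=1)
Line 5: ['large', 'journey'] (min_width=13, slack=7)

Answer: metal vector memory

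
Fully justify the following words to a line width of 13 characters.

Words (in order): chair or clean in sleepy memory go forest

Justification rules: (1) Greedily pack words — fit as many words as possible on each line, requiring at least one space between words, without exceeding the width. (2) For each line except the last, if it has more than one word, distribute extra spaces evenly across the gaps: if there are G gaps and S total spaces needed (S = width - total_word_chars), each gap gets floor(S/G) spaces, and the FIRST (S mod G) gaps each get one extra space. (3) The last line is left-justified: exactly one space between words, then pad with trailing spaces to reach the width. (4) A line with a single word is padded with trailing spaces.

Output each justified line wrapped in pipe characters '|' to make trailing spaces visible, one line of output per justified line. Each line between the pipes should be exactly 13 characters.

Line 1: ['chair', 'or'] (min_width=8, slack=5)
Line 2: ['clean', 'in'] (min_width=8, slack=5)
Line 3: ['sleepy', 'memory'] (min_width=13, slack=0)
Line 4: ['go', 'forest'] (min_width=9, slack=4)

Answer: |chair      or|
|clean      in|
|sleepy memory|
|go forest    |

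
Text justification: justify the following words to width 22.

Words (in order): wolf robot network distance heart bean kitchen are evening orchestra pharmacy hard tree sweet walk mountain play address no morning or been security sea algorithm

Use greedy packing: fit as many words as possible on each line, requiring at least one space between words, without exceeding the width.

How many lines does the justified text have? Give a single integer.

Answer: 8

Derivation:
Line 1: ['wolf', 'robot', 'network'] (min_width=18, slack=4)
Line 2: ['distance', 'heart', 'bean'] (min_width=19, slack=3)
Line 3: ['kitchen', 'are', 'evening'] (min_width=19, slack=3)
Line 4: ['orchestra', 'pharmacy'] (min_width=18, slack=4)
Line 5: ['hard', 'tree', 'sweet', 'walk'] (min_width=20, slack=2)
Line 6: ['mountain', 'play', 'address'] (min_width=21, slack=1)
Line 7: ['no', 'morning', 'or', 'been'] (min_width=18, slack=4)
Line 8: ['security', 'sea', 'algorithm'] (min_width=22, slack=0)
Total lines: 8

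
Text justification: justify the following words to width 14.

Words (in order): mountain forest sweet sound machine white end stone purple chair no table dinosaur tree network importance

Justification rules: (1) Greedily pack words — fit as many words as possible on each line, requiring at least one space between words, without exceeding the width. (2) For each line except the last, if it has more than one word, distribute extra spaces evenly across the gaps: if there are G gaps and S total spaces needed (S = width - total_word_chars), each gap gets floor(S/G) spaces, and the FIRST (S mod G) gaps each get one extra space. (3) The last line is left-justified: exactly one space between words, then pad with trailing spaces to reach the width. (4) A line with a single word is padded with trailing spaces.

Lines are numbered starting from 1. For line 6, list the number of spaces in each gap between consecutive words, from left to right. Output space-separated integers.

Line 1: ['mountain'] (min_width=8, slack=6)
Line 2: ['forest', 'sweet'] (min_width=12, slack=2)
Line 3: ['sound', 'machine'] (min_width=13, slack=1)
Line 4: ['white', 'end'] (min_width=9, slack=5)
Line 5: ['stone', 'purple'] (min_width=12, slack=2)
Line 6: ['chair', 'no', 'table'] (min_width=14, slack=0)
Line 7: ['dinosaur', 'tree'] (min_width=13, slack=1)
Line 8: ['network'] (min_width=7, slack=7)
Line 9: ['importance'] (min_width=10, slack=4)

Answer: 1 1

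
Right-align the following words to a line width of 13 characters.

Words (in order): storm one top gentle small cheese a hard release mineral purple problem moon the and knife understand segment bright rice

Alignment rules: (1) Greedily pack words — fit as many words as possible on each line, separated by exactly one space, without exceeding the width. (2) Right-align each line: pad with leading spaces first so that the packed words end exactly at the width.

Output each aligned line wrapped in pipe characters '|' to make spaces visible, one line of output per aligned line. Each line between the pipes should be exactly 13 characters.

Line 1: ['storm', 'one', 'top'] (min_width=13, slack=0)
Line 2: ['gentle', 'small'] (min_width=12, slack=1)
Line 3: ['cheese', 'a', 'hard'] (min_width=13, slack=0)
Line 4: ['release'] (min_width=7, slack=6)
Line 5: ['mineral'] (min_width=7, slack=6)
Line 6: ['purple'] (min_width=6, slack=7)
Line 7: ['problem', 'moon'] (min_width=12, slack=1)
Line 8: ['the', 'and', 'knife'] (min_width=13, slack=0)
Line 9: ['understand'] (min_width=10, slack=3)
Line 10: ['segment'] (min_width=7, slack=6)
Line 11: ['bright', 'rice'] (min_width=11, slack=2)

Answer: |storm one top|
| gentle small|
|cheese a hard|
|      release|
|      mineral|
|       purple|
| problem moon|
|the and knife|
|   understand|
|      segment|
|  bright rice|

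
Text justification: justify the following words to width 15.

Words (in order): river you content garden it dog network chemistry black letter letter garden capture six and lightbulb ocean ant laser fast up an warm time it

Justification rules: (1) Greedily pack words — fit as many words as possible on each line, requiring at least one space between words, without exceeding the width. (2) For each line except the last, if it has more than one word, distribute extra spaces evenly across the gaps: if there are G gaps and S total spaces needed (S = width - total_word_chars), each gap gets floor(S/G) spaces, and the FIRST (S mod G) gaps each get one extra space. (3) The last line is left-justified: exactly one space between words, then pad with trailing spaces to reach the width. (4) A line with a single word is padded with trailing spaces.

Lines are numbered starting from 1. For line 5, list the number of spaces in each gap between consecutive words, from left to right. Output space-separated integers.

Answer: 3

Derivation:
Line 1: ['river', 'you'] (min_width=9, slack=6)
Line 2: ['content', 'garden'] (min_width=14, slack=1)
Line 3: ['it', 'dog', 'network'] (min_width=14, slack=1)
Line 4: ['chemistry', 'black'] (min_width=15, slack=0)
Line 5: ['letter', 'letter'] (min_width=13, slack=2)
Line 6: ['garden', 'capture'] (min_width=14, slack=1)
Line 7: ['six', 'and'] (min_width=7, slack=8)
Line 8: ['lightbulb', 'ocean'] (min_width=15, slack=0)
Line 9: ['ant', 'laser', 'fast'] (min_width=14, slack=1)
Line 10: ['up', 'an', 'warm', 'time'] (min_width=15, slack=0)
Line 11: ['it'] (min_width=2, slack=13)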